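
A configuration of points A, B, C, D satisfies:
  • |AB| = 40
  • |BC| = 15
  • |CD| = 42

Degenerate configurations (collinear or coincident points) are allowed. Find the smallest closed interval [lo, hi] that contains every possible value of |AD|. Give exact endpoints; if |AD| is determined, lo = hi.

|AD| ∈ [0, 97]  (≈ [0.0000, 97.0000])

|AB| ∈ {40}
|BC| ∈ {15}
|CD| ∈ {42}
|AC| ∈ [25, 55]
|BD| ∈ [27, 57]
|AD| ∈ [0, 97]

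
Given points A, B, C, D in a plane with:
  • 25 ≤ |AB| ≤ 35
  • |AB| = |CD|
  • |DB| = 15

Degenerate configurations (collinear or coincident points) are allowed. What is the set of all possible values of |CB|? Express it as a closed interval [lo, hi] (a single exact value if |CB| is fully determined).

|AB| ∈ [25, 35]
|BD| ∈ {15}
|CD| ∈ [25, 35]
|AD| ∈ [10, 50]
|BC| ∈ [10, 50]
|AC| ∈ [0, 85]

|CB| ∈ [10, 50]  (≈ [10.0000, 50.0000])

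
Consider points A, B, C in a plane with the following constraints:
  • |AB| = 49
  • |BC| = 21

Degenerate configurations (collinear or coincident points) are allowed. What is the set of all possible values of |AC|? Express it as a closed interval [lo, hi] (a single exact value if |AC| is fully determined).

|AC| ∈ [28, 70]  (≈ [28.0000, 70.0000])

|AB| ∈ {49}
|BC| ∈ {21}
|AC| ∈ [28, 70]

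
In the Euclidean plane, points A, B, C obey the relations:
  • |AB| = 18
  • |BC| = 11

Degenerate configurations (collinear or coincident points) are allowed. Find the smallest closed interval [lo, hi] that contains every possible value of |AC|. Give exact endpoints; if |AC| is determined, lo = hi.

|AB| ∈ {18}
|BC| ∈ {11}
|AC| ∈ [7, 29]

|AC| ∈ [7, 29]  (≈ [7.0000, 29.0000])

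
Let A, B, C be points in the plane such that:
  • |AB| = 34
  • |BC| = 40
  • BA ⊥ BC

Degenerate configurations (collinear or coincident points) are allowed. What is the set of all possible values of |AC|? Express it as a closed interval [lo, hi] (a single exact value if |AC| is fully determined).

|AC| = 2·√(689)  (≈ 52.4976)

|AB| ∈ {34}
|BC| ∈ {40}
|AC| ∈ {2·√(689)}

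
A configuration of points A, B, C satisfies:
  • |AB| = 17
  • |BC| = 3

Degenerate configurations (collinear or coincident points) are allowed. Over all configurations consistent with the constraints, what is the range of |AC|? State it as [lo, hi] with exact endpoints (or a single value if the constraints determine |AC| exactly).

|AC| ∈ [14, 20]  (≈ [14.0000, 20.0000])

|AB| ∈ {17}
|BC| ∈ {3}
|AC| ∈ [14, 20]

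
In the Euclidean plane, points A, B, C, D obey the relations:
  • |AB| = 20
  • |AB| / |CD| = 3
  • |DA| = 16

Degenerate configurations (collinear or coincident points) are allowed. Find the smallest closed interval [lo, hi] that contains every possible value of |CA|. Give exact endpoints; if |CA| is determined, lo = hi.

|AB| ∈ {20}
|AD| ∈ {16}
|CD| ∈ {20/3}
|BD| ∈ [4, 36]
|AC| ∈ [28/3, 68/3]
|BC| ∈ [0, 128/3]

|CA| ∈ [28/3, 68/3]  (≈ [9.3333, 22.6667])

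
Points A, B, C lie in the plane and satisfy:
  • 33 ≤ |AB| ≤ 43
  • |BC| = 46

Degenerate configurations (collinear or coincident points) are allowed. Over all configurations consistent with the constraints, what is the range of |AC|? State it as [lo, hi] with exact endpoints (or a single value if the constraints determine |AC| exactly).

|AB| ∈ [33, 43]
|BC| ∈ {46}
|AC| ∈ [3, 89]

|AC| ∈ [3, 89]  (≈ [3.0000, 89.0000])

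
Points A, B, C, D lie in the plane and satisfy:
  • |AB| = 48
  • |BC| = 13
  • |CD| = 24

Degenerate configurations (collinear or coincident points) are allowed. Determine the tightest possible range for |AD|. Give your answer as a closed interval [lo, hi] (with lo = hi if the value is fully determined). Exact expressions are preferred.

|AD| ∈ [11, 85]  (≈ [11.0000, 85.0000])

|AB| ∈ {48}
|BC| ∈ {13}
|CD| ∈ {24}
|AC| ∈ [35, 61]
|BD| ∈ [11, 37]
|AD| ∈ [11, 85]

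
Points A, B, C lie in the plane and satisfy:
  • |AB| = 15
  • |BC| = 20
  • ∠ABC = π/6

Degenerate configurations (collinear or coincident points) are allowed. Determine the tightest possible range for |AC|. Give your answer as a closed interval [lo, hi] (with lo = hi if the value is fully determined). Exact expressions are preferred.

|AC| = 5·√(25 - 12·√(3))  (≈ 10.2657)

|AB| ∈ {15}
|BC| ∈ {20}
|AC| ∈ {5·√(25 - 12·√(3))}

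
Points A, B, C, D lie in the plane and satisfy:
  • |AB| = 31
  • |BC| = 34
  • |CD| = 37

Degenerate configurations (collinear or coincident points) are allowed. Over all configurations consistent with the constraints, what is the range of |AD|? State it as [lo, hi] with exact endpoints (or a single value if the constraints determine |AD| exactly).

|AB| ∈ {31}
|BC| ∈ {34}
|CD| ∈ {37}
|AC| ∈ [3, 65]
|BD| ∈ [3, 71]
|AD| ∈ [0, 102]

|AD| ∈ [0, 102]  (≈ [0.0000, 102.0000])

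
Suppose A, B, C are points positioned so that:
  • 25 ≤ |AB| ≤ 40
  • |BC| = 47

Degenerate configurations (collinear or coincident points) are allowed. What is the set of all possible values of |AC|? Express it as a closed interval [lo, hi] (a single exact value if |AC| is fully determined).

|AC| ∈ [7, 87]  (≈ [7.0000, 87.0000])

|AB| ∈ [25, 40]
|BC| ∈ {47}
|AC| ∈ [7, 87]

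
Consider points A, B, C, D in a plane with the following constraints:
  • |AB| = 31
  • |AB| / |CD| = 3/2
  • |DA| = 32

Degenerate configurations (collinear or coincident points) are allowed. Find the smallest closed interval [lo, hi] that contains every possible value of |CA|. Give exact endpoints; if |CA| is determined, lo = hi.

|CA| ∈ [34/3, 158/3]  (≈ [11.3333, 52.6667])

|AB| ∈ {31}
|AD| ∈ {32}
|CD| ∈ {62/3}
|BD| ∈ [1, 63]
|AC| ∈ [34/3, 158/3]
|BC| ∈ [0, 251/3]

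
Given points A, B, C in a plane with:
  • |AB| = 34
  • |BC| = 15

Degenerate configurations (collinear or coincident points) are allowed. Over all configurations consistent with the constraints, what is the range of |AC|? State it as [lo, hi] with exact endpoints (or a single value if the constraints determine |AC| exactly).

|AC| ∈ [19, 49]  (≈ [19.0000, 49.0000])

|AB| ∈ {34}
|BC| ∈ {15}
|AC| ∈ [19, 49]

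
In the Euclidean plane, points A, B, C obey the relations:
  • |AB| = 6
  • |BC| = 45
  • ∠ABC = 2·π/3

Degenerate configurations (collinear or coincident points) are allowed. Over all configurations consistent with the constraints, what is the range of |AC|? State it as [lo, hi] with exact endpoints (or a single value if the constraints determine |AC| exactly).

|AC| = 3·√(259)  (≈ 48.2804)

|AB| ∈ {6}
|BC| ∈ {45}
|AC| ∈ {3·√(259)}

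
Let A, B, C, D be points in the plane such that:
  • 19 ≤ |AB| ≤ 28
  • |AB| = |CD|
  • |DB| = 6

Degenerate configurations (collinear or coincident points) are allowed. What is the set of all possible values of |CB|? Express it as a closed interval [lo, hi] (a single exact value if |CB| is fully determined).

|AB| ∈ [19, 28]
|BD| ∈ {6}
|CD| ∈ [19, 28]
|AD| ∈ [13, 34]
|BC| ∈ [13, 34]
|AC| ∈ [0, 62]

|CB| ∈ [13, 34]  (≈ [13.0000, 34.0000])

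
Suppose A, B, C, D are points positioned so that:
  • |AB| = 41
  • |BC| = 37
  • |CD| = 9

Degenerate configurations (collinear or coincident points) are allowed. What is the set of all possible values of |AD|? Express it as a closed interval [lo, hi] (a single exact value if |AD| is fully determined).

|AB| ∈ {41}
|BC| ∈ {37}
|CD| ∈ {9}
|AC| ∈ [4, 78]
|BD| ∈ [28, 46]
|AD| ∈ [0, 87]

|AD| ∈ [0, 87]  (≈ [0.0000, 87.0000])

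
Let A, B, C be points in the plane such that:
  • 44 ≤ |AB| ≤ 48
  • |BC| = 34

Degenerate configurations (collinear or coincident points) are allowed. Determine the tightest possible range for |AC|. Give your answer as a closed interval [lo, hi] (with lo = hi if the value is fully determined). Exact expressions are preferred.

|AC| ∈ [10, 82]  (≈ [10.0000, 82.0000])

|AB| ∈ [44, 48]
|BC| ∈ {34}
|AC| ∈ [10, 82]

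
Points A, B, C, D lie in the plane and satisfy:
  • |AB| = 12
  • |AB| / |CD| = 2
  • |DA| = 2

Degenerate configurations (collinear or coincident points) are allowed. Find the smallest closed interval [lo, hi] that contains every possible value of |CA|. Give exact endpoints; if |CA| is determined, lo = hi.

|AB| ∈ {12}
|AD| ∈ {2}
|CD| ∈ {6}
|BD| ∈ [10, 14]
|AC| ∈ [4, 8]
|BC| ∈ [4, 20]

|CA| ∈ [4, 8]  (≈ [4.0000, 8.0000])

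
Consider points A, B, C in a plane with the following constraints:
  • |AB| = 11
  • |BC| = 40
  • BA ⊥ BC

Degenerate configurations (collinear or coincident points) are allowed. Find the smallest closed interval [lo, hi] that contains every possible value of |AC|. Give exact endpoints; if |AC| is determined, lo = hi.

|AC| = √(1721)  (≈ 41.4849)

|AB| ∈ {11}
|BC| ∈ {40}
|AC| ∈ {√(1721)}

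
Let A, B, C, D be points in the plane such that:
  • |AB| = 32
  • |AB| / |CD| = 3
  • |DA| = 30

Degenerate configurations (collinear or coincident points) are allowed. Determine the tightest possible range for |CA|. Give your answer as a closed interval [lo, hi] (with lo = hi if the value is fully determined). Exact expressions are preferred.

|CA| ∈ [58/3, 122/3]  (≈ [19.3333, 40.6667])

|AB| ∈ {32}
|AD| ∈ {30}
|CD| ∈ {32/3}
|BD| ∈ [2, 62]
|AC| ∈ [58/3, 122/3]
|BC| ∈ [0, 218/3]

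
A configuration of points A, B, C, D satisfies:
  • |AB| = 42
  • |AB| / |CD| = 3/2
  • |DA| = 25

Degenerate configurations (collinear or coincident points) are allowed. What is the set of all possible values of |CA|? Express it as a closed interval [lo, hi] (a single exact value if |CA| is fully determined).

|AB| ∈ {42}
|AD| ∈ {25}
|CD| ∈ {28}
|BD| ∈ [17, 67]
|AC| ∈ [3, 53]
|BC| ∈ [0, 95]

|CA| ∈ [3, 53]  (≈ [3.0000, 53.0000])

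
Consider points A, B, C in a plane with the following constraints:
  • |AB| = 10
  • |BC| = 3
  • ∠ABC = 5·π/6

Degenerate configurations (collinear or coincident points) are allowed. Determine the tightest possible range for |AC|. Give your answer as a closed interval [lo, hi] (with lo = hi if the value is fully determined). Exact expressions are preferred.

|AC| = √(30·√(3) + 109)  (≈ 12.6871)

|AB| ∈ {10}
|BC| ∈ {3}
|AC| ∈ {√(30·√(3) + 109)}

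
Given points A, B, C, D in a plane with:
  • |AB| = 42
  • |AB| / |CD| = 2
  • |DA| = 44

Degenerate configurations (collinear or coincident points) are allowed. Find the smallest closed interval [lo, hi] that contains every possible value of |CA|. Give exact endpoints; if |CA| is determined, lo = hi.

|CA| ∈ [23, 65]  (≈ [23.0000, 65.0000])

|AB| ∈ {42}
|AD| ∈ {44}
|CD| ∈ {21}
|BD| ∈ [2, 86]
|AC| ∈ [23, 65]
|BC| ∈ [0, 107]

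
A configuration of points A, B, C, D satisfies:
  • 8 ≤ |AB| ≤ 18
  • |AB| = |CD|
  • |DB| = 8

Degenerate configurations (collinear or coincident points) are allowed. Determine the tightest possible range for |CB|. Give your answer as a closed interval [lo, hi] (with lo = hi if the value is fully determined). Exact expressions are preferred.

|AB| ∈ [8, 18]
|BD| ∈ {8}
|CD| ∈ [8, 18]
|AD| ∈ [0, 26]
|BC| ∈ [0, 26]
|AC| ∈ [0, 44]

|CB| ∈ [0, 26]  (≈ [0.0000, 26.0000])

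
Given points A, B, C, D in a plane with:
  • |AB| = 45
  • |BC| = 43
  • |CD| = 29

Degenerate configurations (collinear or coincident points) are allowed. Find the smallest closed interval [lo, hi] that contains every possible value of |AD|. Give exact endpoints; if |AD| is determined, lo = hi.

|AD| ∈ [0, 117]  (≈ [0.0000, 117.0000])

|AB| ∈ {45}
|BC| ∈ {43}
|CD| ∈ {29}
|AC| ∈ [2, 88]
|BD| ∈ [14, 72]
|AD| ∈ [0, 117]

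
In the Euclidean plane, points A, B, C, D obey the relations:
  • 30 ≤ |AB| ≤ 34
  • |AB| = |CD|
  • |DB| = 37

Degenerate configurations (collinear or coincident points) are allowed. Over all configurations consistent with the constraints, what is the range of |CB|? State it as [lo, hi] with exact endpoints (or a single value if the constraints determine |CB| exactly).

|CB| ∈ [3, 71]  (≈ [3.0000, 71.0000])

|AB| ∈ [30, 34]
|BD| ∈ {37}
|CD| ∈ [30, 34]
|AD| ∈ [3, 71]
|BC| ∈ [3, 71]
|AC| ∈ [0, 105]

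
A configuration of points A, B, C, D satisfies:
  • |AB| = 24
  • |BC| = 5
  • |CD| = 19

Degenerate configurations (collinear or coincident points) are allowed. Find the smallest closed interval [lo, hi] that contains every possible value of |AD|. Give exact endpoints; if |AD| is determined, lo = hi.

|AD| ∈ [0, 48]  (≈ [0.0000, 48.0000])

|AB| ∈ {24}
|BC| ∈ {5}
|CD| ∈ {19}
|AC| ∈ [19, 29]
|BD| ∈ [14, 24]
|AD| ∈ [0, 48]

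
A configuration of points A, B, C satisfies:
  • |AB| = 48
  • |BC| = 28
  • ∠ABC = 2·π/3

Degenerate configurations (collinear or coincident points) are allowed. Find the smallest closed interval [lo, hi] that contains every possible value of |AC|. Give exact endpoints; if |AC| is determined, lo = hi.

|AC| = 4·√(277)  (≈ 66.5733)

|AB| ∈ {48}
|BC| ∈ {28}
|AC| ∈ {4·√(277)}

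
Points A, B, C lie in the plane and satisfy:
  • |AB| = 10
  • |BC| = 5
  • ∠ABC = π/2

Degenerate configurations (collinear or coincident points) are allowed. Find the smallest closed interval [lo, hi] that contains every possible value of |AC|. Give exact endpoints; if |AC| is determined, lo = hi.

|AB| ∈ {10}
|BC| ∈ {5}
|AC| ∈ {5·√(5)}

|AC| = 5·√(5)  (≈ 11.1803)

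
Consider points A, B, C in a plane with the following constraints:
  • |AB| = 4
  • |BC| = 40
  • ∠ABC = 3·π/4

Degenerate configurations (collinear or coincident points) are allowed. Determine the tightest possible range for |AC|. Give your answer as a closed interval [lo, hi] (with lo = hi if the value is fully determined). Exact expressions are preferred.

|AB| ∈ {4}
|BC| ∈ {40}
|AC| ∈ {4·√(10·√(2) + 101)}

|AC| = 4·√(10·√(2) + 101)  (≈ 42.9217)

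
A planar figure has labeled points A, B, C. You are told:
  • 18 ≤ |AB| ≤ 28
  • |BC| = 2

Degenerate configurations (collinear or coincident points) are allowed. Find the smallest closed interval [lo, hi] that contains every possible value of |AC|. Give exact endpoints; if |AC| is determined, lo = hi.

|AB| ∈ [18, 28]
|BC| ∈ {2}
|AC| ∈ [16, 30]

|AC| ∈ [16, 30]  (≈ [16.0000, 30.0000])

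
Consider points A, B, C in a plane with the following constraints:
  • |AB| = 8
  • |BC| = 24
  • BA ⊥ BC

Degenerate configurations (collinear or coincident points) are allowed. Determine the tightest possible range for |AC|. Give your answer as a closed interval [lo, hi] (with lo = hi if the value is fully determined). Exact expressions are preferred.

|AB| ∈ {8}
|BC| ∈ {24}
|AC| ∈ {8·√(10)}

|AC| = 8·√(10)  (≈ 25.2982)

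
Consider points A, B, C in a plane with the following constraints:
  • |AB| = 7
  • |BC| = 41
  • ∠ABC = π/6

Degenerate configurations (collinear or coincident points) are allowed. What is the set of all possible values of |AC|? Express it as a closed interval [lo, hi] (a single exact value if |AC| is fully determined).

|AB| ∈ {7}
|BC| ∈ {41}
|AC| ∈ {√(1730 - 287·√(3))}

|AC| = √(1730 - 287·√(3))  (≈ 35.1127)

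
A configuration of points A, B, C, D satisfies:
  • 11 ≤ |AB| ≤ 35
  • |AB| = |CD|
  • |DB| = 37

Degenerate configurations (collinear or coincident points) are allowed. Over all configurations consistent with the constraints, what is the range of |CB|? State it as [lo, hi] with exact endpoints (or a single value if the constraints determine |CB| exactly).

|AB| ∈ [11, 35]
|BD| ∈ {37}
|CD| ∈ [11, 35]
|AD| ∈ [2, 72]
|BC| ∈ [2, 72]
|AC| ∈ [0, 107]

|CB| ∈ [2, 72]  (≈ [2.0000, 72.0000])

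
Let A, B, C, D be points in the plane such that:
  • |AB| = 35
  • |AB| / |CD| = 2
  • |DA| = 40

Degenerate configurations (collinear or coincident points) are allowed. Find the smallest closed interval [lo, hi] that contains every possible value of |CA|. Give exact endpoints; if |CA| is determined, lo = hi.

|CA| ∈ [45/2, 115/2]  (≈ [22.5000, 57.5000])

|AB| ∈ {35}
|AD| ∈ {40}
|CD| ∈ {35/2}
|BD| ∈ [5, 75]
|AC| ∈ [45/2, 115/2]
|BC| ∈ [0, 185/2]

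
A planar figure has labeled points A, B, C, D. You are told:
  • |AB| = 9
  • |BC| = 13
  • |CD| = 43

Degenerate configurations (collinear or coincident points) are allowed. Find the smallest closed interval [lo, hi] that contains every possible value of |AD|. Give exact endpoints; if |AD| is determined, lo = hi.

|AD| ∈ [21, 65]  (≈ [21.0000, 65.0000])

|AB| ∈ {9}
|BC| ∈ {13}
|CD| ∈ {43}
|AC| ∈ [4, 22]
|BD| ∈ [30, 56]
|AD| ∈ [21, 65]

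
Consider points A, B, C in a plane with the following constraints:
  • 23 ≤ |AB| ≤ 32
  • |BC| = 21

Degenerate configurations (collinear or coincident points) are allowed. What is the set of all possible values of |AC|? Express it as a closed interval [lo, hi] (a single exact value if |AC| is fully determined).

|AC| ∈ [2, 53]  (≈ [2.0000, 53.0000])

|AB| ∈ [23, 32]
|BC| ∈ {21}
|AC| ∈ [2, 53]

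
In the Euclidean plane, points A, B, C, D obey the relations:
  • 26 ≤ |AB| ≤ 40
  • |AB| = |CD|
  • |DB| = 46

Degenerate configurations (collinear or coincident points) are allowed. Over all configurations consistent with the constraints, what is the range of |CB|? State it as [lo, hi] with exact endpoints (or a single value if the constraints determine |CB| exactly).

|AB| ∈ [26, 40]
|BD| ∈ {46}
|CD| ∈ [26, 40]
|AD| ∈ [6, 86]
|BC| ∈ [6, 86]
|AC| ∈ [0, 126]

|CB| ∈ [6, 86]  (≈ [6.0000, 86.0000])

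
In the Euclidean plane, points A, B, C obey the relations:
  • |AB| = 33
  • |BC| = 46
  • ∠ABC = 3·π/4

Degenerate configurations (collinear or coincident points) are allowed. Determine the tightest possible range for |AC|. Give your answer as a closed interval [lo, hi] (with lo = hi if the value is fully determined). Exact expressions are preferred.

|AB| ∈ {33}
|BC| ∈ {46}
|AC| ∈ {√(1518·√(2) + 3205)}

|AC| = √(1518·√(2) + 3205)  (≈ 73.1558)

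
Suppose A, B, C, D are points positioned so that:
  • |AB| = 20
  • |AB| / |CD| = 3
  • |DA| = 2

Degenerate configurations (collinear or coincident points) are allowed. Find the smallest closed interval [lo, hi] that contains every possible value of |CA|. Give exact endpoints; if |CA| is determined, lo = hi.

|AB| ∈ {20}
|AD| ∈ {2}
|CD| ∈ {20/3}
|BD| ∈ [18, 22]
|AC| ∈ [14/3, 26/3]
|BC| ∈ [34/3, 86/3]

|CA| ∈ [14/3, 26/3]  (≈ [4.6667, 8.6667])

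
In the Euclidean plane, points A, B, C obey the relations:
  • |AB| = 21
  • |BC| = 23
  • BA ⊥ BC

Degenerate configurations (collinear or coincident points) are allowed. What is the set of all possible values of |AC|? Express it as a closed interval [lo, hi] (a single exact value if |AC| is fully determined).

|AB| ∈ {21}
|BC| ∈ {23}
|AC| ∈ {√(970)}

|AC| = √(970)  (≈ 31.1448)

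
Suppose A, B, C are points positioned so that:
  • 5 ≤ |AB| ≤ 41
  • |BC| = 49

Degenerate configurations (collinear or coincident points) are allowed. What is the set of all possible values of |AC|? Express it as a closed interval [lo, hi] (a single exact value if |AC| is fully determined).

|AC| ∈ [8, 90]  (≈ [8.0000, 90.0000])

|AB| ∈ [5, 41]
|BC| ∈ {49}
|AC| ∈ [8, 90]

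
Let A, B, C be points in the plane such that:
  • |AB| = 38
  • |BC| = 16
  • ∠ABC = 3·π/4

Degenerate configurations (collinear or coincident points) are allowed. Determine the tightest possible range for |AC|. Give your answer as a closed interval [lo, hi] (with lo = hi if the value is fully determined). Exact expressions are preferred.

|AC| = 2·√(152·√(2) + 425)  (≈ 50.5949)

|AB| ∈ {38}
|BC| ∈ {16}
|AC| ∈ {2·√(152·√(2) + 425)}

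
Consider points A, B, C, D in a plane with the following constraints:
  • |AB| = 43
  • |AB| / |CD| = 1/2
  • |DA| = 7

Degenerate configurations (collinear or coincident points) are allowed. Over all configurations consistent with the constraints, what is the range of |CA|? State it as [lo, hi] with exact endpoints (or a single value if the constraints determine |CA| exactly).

|CA| ∈ [79, 93]  (≈ [79.0000, 93.0000])

|AB| ∈ {43}
|AD| ∈ {7}
|CD| ∈ {86}
|BD| ∈ [36, 50]
|AC| ∈ [79, 93]
|BC| ∈ [36, 136]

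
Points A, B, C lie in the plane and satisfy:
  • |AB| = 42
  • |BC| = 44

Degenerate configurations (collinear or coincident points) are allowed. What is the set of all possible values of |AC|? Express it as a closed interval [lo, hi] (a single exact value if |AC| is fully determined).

|AB| ∈ {42}
|BC| ∈ {44}
|AC| ∈ [2, 86]

|AC| ∈ [2, 86]  (≈ [2.0000, 86.0000])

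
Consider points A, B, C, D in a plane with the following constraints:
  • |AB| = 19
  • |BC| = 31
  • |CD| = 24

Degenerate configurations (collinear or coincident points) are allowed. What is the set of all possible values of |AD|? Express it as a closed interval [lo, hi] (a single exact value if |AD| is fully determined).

|AB| ∈ {19}
|BC| ∈ {31}
|CD| ∈ {24}
|AC| ∈ [12, 50]
|BD| ∈ [7, 55]
|AD| ∈ [0, 74]

|AD| ∈ [0, 74]  (≈ [0.0000, 74.0000])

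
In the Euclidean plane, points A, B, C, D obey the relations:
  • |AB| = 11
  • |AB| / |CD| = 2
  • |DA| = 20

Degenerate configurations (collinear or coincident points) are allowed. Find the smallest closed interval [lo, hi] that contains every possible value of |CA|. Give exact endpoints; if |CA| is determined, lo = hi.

|CA| ∈ [29/2, 51/2]  (≈ [14.5000, 25.5000])

|AB| ∈ {11}
|AD| ∈ {20}
|CD| ∈ {11/2}
|BD| ∈ [9, 31]
|AC| ∈ [29/2, 51/2]
|BC| ∈ [7/2, 73/2]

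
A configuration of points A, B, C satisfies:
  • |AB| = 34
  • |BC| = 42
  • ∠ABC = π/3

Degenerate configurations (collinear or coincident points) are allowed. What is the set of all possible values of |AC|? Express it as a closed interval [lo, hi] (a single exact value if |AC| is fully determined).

|AB| ∈ {34}
|BC| ∈ {42}
|AC| ∈ {2·√(373)}

|AC| = 2·√(373)  (≈ 38.6264)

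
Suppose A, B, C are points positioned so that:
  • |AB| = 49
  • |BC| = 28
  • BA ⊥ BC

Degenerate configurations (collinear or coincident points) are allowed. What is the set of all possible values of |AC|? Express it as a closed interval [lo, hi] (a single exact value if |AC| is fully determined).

|AC| = 7·√(65)  (≈ 56.4358)

|AB| ∈ {49}
|BC| ∈ {28}
|AC| ∈ {7·√(65)}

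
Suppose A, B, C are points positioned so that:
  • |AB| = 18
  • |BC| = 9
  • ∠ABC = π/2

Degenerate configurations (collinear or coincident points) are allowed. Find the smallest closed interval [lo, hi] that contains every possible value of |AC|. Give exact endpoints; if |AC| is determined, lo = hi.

|AB| ∈ {18}
|BC| ∈ {9}
|AC| ∈ {9·√(5)}

|AC| = 9·√(5)  (≈ 20.1246)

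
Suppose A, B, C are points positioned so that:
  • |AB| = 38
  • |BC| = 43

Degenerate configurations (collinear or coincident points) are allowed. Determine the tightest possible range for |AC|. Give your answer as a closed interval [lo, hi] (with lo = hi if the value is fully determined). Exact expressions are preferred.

|AB| ∈ {38}
|BC| ∈ {43}
|AC| ∈ [5, 81]

|AC| ∈ [5, 81]  (≈ [5.0000, 81.0000])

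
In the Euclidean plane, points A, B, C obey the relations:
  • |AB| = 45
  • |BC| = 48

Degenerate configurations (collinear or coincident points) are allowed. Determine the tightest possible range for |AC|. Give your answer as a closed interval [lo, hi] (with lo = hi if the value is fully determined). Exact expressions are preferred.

|AB| ∈ {45}
|BC| ∈ {48}
|AC| ∈ [3, 93]

|AC| ∈ [3, 93]  (≈ [3.0000, 93.0000])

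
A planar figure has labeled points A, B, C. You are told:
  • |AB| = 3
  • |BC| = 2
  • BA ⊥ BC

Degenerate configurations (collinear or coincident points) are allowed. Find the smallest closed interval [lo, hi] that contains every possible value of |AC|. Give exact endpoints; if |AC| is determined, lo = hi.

|AC| = √(13)  (≈ 3.6056)

|AB| ∈ {3}
|BC| ∈ {2}
|AC| ∈ {√(13)}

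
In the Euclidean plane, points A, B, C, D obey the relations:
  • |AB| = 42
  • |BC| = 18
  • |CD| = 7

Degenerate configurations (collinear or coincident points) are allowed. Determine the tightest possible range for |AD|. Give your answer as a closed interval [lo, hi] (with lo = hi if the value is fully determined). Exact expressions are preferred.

|AD| ∈ [17, 67]  (≈ [17.0000, 67.0000])

|AB| ∈ {42}
|BC| ∈ {18}
|CD| ∈ {7}
|AC| ∈ [24, 60]
|BD| ∈ [11, 25]
|AD| ∈ [17, 67]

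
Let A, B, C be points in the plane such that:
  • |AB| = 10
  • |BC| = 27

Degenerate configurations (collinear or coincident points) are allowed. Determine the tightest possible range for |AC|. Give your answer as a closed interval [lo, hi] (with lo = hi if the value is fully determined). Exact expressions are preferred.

|AC| ∈ [17, 37]  (≈ [17.0000, 37.0000])

|AB| ∈ {10}
|BC| ∈ {27}
|AC| ∈ [17, 37]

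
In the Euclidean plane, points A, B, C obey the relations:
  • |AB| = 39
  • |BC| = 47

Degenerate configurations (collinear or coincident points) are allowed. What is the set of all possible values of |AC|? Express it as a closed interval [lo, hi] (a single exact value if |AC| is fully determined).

|AB| ∈ {39}
|BC| ∈ {47}
|AC| ∈ [8, 86]

|AC| ∈ [8, 86]  (≈ [8.0000, 86.0000])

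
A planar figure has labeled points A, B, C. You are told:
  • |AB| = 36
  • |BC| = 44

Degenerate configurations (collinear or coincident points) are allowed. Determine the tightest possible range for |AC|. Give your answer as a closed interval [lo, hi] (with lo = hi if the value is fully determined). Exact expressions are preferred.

|AB| ∈ {36}
|BC| ∈ {44}
|AC| ∈ [8, 80]

|AC| ∈ [8, 80]  (≈ [8.0000, 80.0000])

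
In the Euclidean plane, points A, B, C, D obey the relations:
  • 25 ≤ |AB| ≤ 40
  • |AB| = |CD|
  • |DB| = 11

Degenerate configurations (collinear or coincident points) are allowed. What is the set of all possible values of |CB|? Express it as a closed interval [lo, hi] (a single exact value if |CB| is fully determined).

|AB| ∈ [25, 40]
|BD| ∈ {11}
|CD| ∈ [25, 40]
|AD| ∈ [14, 51]
|BC| ∈ [14, 51]
|AC| ∈ [0, 91]

|CB| ∈ [14, 51]  (≈ [14.0000, 51.0000])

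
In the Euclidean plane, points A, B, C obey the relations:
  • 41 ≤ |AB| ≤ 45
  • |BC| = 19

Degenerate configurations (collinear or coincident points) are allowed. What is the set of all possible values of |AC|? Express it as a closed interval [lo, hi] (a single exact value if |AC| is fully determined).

|AB| ∈ [41, 45]
|BC| ∈ {19}
|AC| ∈ [22, 64]

|AC| ∈ [22, 64]  (≈ [22.0000, 64.0000])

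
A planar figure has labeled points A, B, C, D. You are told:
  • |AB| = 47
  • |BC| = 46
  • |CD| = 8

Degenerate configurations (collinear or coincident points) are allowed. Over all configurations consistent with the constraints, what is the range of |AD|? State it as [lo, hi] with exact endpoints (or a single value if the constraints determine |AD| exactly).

|AB| ∈ {47}
|BC| ∈ {46}
|CD| ∈ {8}
|AC| ∈ [1, 93]
|BD| ∈ [38, 54]
|AD| ∈ [0, 101]

|AD| ∈ [0, 101]  (≈ [0.0000, 101.0000])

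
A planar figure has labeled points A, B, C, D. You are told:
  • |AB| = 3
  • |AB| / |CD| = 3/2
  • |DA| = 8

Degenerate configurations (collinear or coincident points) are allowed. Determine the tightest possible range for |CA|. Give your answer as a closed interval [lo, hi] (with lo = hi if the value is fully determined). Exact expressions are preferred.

|CA| ∈ [6, 10]  (≈ [6.0000, 10.0000])

|AB| ∈ {3}
|AD| ∈ {8}
|CD| ∈ {2}
|BD| ∈ [5, 11]
|AC| ∈ [6, 10]
|BC| ∈ [3, 13]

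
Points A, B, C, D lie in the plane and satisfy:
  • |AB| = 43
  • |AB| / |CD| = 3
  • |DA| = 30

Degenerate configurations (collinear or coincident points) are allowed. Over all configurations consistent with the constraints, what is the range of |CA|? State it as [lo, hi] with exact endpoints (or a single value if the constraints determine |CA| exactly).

|CA| ∈ [47/3, 133/3]  (≈ [15.6667, 44.3333])

|AB| ∈ {43}
|AD| ∈ {30}
|CD| ∈ {43/3}
|BD| ∈ [13, 73]
|AC| ∈ [47/3, 133/3]
|BC| ∈ [0, 262/3]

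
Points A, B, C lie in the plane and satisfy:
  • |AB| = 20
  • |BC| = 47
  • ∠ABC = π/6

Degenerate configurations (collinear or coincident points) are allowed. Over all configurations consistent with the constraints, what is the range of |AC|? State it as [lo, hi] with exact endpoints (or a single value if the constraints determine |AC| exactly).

|AB| ∈ {20}
|BC| ∈ {47}
|AC| ∈ {√(2609 - 940·√(3))}

|AC| = √(2609 - 940·√(3))  (≈ 31.3189)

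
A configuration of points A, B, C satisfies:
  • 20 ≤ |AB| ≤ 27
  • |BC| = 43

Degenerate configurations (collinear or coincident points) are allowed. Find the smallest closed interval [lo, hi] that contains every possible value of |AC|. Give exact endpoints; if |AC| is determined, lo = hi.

|AC| ∈ [16, 70]  (≈ [16.0000, 70.0000])

|AB| ∈ [20, 27]
|BC| ∈ {43}
|AC| ∈ [16, 70]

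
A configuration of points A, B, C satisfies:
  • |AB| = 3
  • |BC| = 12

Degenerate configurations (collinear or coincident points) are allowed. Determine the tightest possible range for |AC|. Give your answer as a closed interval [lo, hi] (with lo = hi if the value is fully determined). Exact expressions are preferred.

|AC| ∈ [9, 15]  (≈ [9.0000, 15.0000])

|AB| ∈ {3}
|BC| ∈ {12}
|AC| ∈ [9, 15]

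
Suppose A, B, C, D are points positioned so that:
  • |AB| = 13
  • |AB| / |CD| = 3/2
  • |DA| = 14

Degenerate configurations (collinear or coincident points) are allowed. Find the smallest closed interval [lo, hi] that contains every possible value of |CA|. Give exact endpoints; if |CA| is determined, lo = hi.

|CA| ∈ [16/3, 68/3]  (≈ [5.3333, 22.6667])

|AB| ∈ {13}
|AD| ∈ {14}
|CD| ∈ {26/3}
|BD| ∈ [1, 27]
|AC| ∈ [16/3, 68/3]
|BC| ∈ [0, 107/3]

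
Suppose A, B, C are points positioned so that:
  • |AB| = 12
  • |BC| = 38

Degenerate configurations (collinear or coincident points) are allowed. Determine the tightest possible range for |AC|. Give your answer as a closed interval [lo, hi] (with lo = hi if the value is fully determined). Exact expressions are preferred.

|AB| ∈ {12}
|BC| ∈ {38}
|AC| ∈ [26, 50]

|AC| ∈ [26, 50]  (≈ [26.0000, 50.0000])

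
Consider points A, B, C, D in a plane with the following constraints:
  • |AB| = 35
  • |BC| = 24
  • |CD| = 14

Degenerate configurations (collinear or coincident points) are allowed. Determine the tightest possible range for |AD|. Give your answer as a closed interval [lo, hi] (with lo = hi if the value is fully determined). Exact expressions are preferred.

|AD| ∈ [0, 73]  (≈ [0.0000, 73.0000])

|AB| ∈ {35}
|BC| ∈ {24}
|CD| ∈ {14}
|AC| ∈ [11, 59]
|BD| ∈ [10, 38]
|AD| ∈ [0, 73]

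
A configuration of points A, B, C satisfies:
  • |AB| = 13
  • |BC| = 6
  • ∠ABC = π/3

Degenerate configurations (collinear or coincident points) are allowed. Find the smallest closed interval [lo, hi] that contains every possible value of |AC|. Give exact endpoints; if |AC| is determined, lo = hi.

|AB| ∈ {13}
|BC| ∈ {6}
|AC| ∈ {√(127)}

|AC| = √(127)  (≈ 11.2694)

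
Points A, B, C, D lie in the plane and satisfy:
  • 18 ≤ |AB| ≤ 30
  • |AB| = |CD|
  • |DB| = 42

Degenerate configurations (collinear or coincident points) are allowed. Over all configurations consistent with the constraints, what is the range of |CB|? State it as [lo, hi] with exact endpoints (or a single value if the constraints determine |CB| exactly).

|CB| ∈ [12, 72]  (≈ [12.0000, 72.0000])

|AB| ∈ [18, 30]
|BD| ∈ {42}
|CD| ∈ [18, 30]
|AD| ∈ [12, 72]
|BC| ∈ [12, 72]
|AC| ∈ [0, 102]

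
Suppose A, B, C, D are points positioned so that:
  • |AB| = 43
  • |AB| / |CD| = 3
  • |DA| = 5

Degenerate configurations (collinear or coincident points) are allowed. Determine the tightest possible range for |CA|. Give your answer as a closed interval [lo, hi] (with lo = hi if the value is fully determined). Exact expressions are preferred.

|CA| ∈ [28/3, 58/3]  (≈ [9.3333, 19.3333])

|AB| ∈ {43}
|AD| ∈ {5}
|CD| ∈ {43/3}
|BD| ∈ [38, 48]
|AC| ∈ [28/3, 58/3]
|BC| ∈ [71/3, 187/3]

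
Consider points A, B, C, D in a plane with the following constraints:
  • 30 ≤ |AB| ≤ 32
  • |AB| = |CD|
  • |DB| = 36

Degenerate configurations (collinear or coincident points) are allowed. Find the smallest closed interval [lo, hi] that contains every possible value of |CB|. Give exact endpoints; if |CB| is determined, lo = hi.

|AB| ∈ [30, 32]
|BD| ∈ {36}
|CD| ∈ [30, 32]
|AD| ∈ [4, 68]
|BC| ∈ [4, 68]
|AC| ∈ [0, 100]

|CB| ∈ [4, 68]  (≈ [4.0000, 68.0000])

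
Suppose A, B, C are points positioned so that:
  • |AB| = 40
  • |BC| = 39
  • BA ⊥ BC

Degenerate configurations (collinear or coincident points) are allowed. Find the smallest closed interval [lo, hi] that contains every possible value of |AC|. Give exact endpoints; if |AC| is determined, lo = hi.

|AC| = √(3121)  (≈ 55.8659)

|AB| ∈ {40}
|BC| ∈ {39}
|AC| ∈ {√(3121)}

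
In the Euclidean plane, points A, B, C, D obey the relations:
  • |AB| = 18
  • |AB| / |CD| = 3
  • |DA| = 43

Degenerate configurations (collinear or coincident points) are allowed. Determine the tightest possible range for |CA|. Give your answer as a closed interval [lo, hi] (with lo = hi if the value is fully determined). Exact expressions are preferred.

|AB| ∈ {18}
|AD| ∈ {43}
|CD| ∈ {6}
|BD| ∈ [25, 61]
|AC| ∈ [37, 49]
|BC| ∈ [19, 67]

|CA| ∈ [37, 49]  (≈ [37.0000, 49.0000])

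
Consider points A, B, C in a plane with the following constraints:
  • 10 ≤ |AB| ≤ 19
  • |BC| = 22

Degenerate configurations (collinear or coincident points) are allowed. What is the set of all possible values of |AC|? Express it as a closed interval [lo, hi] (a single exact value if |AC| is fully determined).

|AC| ∈ [3, 41]  (≈ [3.0000, 41.0000])

|AB| ∈ [10, 19]
|BC| ∈ {22}
|AC| ∈ [3, 41]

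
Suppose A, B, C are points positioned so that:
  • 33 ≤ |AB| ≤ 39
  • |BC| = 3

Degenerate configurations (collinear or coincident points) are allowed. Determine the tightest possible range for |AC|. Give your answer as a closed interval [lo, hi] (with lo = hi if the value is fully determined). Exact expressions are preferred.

|AC| ∈ [30, 42]  (≈ [30.0000, 42.0000])

|AB| ∈ [33, 39]
|BC| ∈ {3}
|AC| ∈ [30, 42]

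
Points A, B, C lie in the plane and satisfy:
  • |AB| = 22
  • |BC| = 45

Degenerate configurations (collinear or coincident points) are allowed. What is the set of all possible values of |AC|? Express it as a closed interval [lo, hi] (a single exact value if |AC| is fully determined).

|AC| ∈ [23, 67]  (≈ [23.0000, 67.0000])

|AB| ∈ {22}
|BC| ∈ {45}
|AC| ∈ [23, 67]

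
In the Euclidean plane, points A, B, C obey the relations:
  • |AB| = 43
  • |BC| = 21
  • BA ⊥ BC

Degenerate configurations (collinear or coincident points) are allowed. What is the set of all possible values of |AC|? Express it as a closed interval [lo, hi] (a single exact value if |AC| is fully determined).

|AB| ∈ {43}
|BC| ∈ {21}
|AC| ∈ {√(2290)}

|AC| = √(2290)  (≈ 47.8539)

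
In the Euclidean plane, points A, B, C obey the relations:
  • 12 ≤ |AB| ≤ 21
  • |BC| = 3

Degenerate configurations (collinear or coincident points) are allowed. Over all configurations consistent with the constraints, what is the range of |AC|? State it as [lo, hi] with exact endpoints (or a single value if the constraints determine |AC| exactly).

|AC| ∈ [9, 24]  (≈ [9.0000, 24.0000])

|AB| ∈ [12, 21]
|BC| ∈ {3}
|AC| ∈ [9, 24]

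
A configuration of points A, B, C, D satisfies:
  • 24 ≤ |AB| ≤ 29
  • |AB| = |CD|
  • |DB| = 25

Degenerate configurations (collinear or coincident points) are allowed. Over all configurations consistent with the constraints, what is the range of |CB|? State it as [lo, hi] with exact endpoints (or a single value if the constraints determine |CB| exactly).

|AB| ∈ [24, 29]
|BD| ∈ {25}
|CD| ∈ [24, 29]
|AD| ∈ [0, 54]
|BC| ∈ [0, 54]
|AC| ∈ [0, 83]

|CB| ∈ [0, 54]  (≈ [0.0000, 54.0000])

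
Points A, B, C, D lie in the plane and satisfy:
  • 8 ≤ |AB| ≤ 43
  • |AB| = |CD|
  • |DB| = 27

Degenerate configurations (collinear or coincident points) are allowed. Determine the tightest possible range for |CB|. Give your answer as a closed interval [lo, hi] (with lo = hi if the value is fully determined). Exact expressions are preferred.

|CB| ∈ [0, 70]  (≈ [0.0000, 70.0000])

|AB| ∈ [8, 43]
|BD| ∈ {27}
|CD| ∈ [8, 43]
|AD| ∈ [0, 70]
|BC| ∈ [0, 70]
|AC| ∈ [0, 113]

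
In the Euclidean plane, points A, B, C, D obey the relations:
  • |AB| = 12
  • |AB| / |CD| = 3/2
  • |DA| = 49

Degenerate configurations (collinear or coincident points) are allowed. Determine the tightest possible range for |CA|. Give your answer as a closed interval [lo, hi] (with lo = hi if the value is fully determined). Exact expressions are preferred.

|AB| ∈ {12}
|AD| ∈ {49}
|CD| ∈ {8}
|BD| ∈ [37, 61]
|AC| ∈ [41, 57]
|BC| ∈ [29, 69]

|CA| ∈ [41, 57]  (≈ [41.0000, 57.0000])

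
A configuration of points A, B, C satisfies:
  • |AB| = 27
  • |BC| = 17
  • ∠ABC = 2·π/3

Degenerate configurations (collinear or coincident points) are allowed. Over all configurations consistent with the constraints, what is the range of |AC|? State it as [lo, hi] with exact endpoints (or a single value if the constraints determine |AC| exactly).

|AC| = √(1477)  (≈ 38.4318)

|AB| ∈ {27}
|BC| ∈ {17}
|AC| ∈ {√(1477)}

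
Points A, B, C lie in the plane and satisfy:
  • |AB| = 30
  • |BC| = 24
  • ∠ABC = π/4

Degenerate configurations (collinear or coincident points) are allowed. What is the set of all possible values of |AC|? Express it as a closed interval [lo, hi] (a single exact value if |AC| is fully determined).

|AC| = 6·√(41 - 20·√(2))  (≈ 21.3955)

|AB| ∈ {30}
|BC| ∈ {24}
|AC| ∈ {6·√(41 - 20·√(2))}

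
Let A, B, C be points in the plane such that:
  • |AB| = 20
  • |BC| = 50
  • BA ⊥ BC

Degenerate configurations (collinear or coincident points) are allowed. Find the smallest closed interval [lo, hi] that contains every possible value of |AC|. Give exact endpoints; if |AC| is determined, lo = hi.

|AC| = 10·√(29)  (≈ 53.8516)

|AB| ∈ {20}
|BC| ∈ {50}
|AC| ∈ {10·√(29)}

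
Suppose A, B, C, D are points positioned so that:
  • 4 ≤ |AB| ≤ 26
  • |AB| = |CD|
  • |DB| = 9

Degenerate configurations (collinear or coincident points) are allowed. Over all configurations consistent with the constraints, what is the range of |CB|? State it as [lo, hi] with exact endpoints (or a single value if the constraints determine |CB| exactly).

|AB| ∈ [4, 26]
|BD| ∈ {9}
|CD| ∈ [4, 26]
|AD| ∈ [0, 35]
|BC| ∈ [0, 35]
|AC| ∈ [0, 61]

|CB| ∈ [0, 35]  (≈ [0.0000, 35.0000])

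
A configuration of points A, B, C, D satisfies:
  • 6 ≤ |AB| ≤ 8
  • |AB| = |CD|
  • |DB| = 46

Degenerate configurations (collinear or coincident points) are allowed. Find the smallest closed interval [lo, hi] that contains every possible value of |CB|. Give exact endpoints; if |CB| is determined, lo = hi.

|AB| ∈ [6, 8]
|BD| ∈ {46}
|CD| ∈ [6, 8]
|AD| ∈ [38, 54]
|BC| ∈ [38, 54]
|AC| ∈ [30, 62]

|CB| ∈ [38, 54]  (≈ [38.0000, 54.0000])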